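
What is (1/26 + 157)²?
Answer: 16670889/676 ≈ 24661.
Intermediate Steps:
(1/26 + 157)² = (4083/26)² = 16670889/676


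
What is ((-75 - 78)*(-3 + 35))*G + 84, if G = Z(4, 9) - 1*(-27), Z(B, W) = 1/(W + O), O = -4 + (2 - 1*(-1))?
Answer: -132720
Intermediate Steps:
O = -1 (O = -4 + (2 + 1) = -4 + 3 = -1)
Z(B, W) = 1/(-1 + W) (Z(B, W) = 1/(W - 1) = 1/(-1 + W))
G = 217/8 (G = 1/(-1 + 9) - 1*(-27) = 1/8 + 27 = 217/8 ≈ 27.125)
((-75 - 78)*(-3 + 35))*G + 84 = ((-75 - 78)*(-3 + 35))*(217/8) + 84 = -153*32*(217/8) + 84 = -4896*217/8 + 84 = -132804 + 84 = -132720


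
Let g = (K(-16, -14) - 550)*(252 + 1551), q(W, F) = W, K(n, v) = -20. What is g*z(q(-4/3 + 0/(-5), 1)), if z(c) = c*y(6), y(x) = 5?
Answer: 6851400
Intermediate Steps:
z(c) = 5*c (z(c) = c*5 = 5*c)
g = -1027710 (g = (-20 - 550)*(252 + 1551) = -570*1803 = -1027710)
g*z(q(-4/3 + 0/(-5), 1)) = -5138550*(-4/3 + 0/(-5)) = -5138550*(-4*⅓ + 0*(-⅕)) = -5138550*(-4/3 + 0) = -5138550*(-4)/3 = -1027710*(-20/3) = 6851400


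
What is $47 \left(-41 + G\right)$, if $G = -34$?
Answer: $-3525$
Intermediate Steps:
$47 \left(-41 + G\right) = 47 \left(-41 - 34\right) = 47 \left(-75\right) = -3525$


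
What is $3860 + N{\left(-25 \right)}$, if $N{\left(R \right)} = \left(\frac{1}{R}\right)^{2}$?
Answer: $\frac{2412501}{625} \approx 3860.0$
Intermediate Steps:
$N{\left(R \right)} = \frac{1}{R^{2}}$
$3860 + N{\left(-25 \right)} = 3860 + \frac{1}{625} = \frac{2412501}{625}$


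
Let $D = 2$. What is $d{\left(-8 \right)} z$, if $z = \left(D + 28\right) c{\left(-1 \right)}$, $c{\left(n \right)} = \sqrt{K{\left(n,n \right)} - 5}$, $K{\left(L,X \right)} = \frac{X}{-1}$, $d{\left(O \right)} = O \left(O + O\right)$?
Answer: $7680 i \approx 7680.0 i$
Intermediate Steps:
$d{\left(O \right)} = 2 O^{2}$ ($d{\left(O \right)} = O 2 O = 2 O^{2}$)
$K{\left(L,X \right)} = - X$ ($K{\left(L,X \right)} = X \left(-1\right) = - X$)
$c{\left(n \right)} = \sqrt{-5 - n}$ ($c{\left(n \right)} = \sqrt{- n - 5} = \sqrt{-5 - n}$)
$z = 60 i$ ($z = \left(2 + 28\right) \sqrt{-5 - -1} = 30 \sqrt{-5 + 1} = 30 \sqrt{-4} = 30 \cdot 2 i = 60 i \approx 60.0 i$)
$d{\left(-8 \right)} z = 2 \left(-8\right)^{2} \cdot 60 i = 2 \cdot 64 \cdot 60 i = 128 \cdot 60 i = 7680 i$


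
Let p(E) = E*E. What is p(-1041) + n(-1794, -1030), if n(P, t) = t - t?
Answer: 1083681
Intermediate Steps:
n(P, t) = 0
p(E) = E²
p(-1041) + n(-1794, -1030) = (-1041)² + 0 = 1083681 + 0 = 1083681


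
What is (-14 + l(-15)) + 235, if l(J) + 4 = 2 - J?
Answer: 234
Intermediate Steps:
l(J) = -2 - J (l(J) = -4 + (2 - J) = -2 - J)
(-14 + l(-15)) + 235 = (-14 + (-2 - 1*(-15))) + 235 = (-14 + (-2 + 15)) + 235 = (-14 + 13) + 235 = -1 + 235 = 234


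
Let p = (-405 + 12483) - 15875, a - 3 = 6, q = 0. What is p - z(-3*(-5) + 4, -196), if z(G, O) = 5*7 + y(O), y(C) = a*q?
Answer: -3832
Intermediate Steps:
a = 9 (a = 3 + 6 = 9)
y(C) = 0 (y(C) = 9*0 = 0)
z(G, O) = 35 (z(G, O) = 5*7 + 0 = 35 + 0 = 35)
p = -3797 (p = 12078 - 15875 = -3797)
p - z(-3*(-5) + 4, -196) = -3797 - 1*35 = -3797 - 35 = -3832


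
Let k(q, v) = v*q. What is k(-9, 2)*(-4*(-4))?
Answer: -288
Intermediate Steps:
k(q, v) = q*v
k(-9, 2)*(-4*(-4)) = (-9*2)*(-4*(-4)) = -18*16 = -288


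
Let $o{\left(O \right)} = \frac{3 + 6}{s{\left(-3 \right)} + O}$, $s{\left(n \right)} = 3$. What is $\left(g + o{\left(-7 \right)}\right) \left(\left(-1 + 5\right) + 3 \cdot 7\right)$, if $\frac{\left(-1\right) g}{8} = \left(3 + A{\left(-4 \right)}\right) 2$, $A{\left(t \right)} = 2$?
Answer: $- \frac{8225}{4} \approx -2056.3$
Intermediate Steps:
$o{\left(O \right)} = \frac{9}{3 + O}$ ($o{\left(O \right)} = \frac{3 + 6}{3 + O} = \frac{9}{3 + O}$)
$g = -80$ ($g = - 8 \left(3 + 2\right) 2 = - 8 \cdot 5 \cdot 2 = \left(-8\right) 10 = -80$)
$\left(g + o{\left(-7 \right)}\right) \left(\left(-1 + 5\right) + 3 \cdot 7\right) = \left(-80 + \frac{9}{3 - 7}\right) \left(\left(-1 + 5\right) + 3 \cdot 7\right) = \left(-80 + \frac{9}{-4}\right) \left(4 + 21\right) = \left(-80 + 9 \left(- \frac{1}{4}\right)\right) 25 = \left(-80 - \frac{9}{4}\right) 25 = \left(- \frac{329}{4}\right) 25 = - \frac{8225}{4}$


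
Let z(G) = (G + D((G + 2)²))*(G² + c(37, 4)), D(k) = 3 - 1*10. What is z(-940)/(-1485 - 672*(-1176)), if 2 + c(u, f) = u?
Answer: -278934115/262929 ≈ -1060.9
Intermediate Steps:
c(u, f) = -2 + u
D(k) = -7 (D(k) = 3 - 10 = -7)
z(G) = (-7 + G)*(35 + G²) (z(G) = (G - 7)*(G² + (-2 + 37)) = (-7 + G)*(G² + 35) = (-7 + G)*(35 + G²))
z(-940)/(-1485 - 672*(-1176)) = (-245 + (-940)³ - 7*(-940)² + 35*(-940))/(-1485 - 672*(-1176)) = (-245 - 830584000 - 7*883600 - 32900)/(-1485 + 790272) = (-245 - 830584000 - 6185200 - 32900)/788787 = -836802345*1/788787 = -278934115/262929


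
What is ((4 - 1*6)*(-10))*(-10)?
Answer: -200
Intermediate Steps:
((4 - 1*6)*(-10))*(-10) = ((4 - 6)*(-10))*(-10) = -2*(-10)*(-10) = 20*(-10) = -200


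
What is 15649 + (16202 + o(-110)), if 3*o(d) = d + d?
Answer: 95333/3 ≈ 31778.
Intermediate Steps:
o(d) = 2*d/3 (o(d) = (d + d)/3 = (2*d)/3 = 2*d/3)
15649 + (16202 + o(-110)) = 15649 + (16202 + (2/3)*(-110)) = 15649 + (16202 - 220/3) = 15649 + 48386/3 = 95333/3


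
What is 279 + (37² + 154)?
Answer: 1802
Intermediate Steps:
279 + (37² + 154) = 279 + (1369 + 154) = 279 + 1523 = 1802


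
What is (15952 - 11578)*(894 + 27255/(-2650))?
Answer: 1024323003/265 ≈ 3.8654e+6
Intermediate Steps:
(15952 - 11578)*(894 + 27255/(-2650)) = 4374*(894 + 27255*(-1/2650)) = 4374*(894 - 5451/530) = 4374*(468369/530) = 1024323003/265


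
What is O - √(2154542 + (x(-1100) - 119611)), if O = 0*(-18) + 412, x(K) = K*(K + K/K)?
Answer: 412 - √3243831 ≈ -1389.1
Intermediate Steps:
x(K) = K*(1 + K) (x(K) = K*(K + 1) = K*(1 + K))
O = 412 (O = 0 + 412 = 412)
O - √(2154542 + (x(-1100) - 119611)) = 412 - √(2154542 + (-1100*(1 - 1100) - 119611)) = 412 - √(2154542 + (-1100*(-1099) - 119611)) = 412 - √(2154542 + (1208900 - 119611)) = 412 - √(2154542 + 1089289) = 412 - √3243831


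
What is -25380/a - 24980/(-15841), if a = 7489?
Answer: -214969360/118633249 ≈ -1.8120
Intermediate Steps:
-25380/a - 24980/(-15841) = -25380/7489 - 24980/(-15841) = -25380*1/7489 - 24980*(-1/15841) = -25380/7489 + 24980/15841 = -214969360/118633249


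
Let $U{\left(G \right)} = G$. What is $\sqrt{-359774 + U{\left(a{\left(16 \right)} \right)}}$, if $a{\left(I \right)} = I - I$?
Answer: $i \sqrt{359774} \approx 599.81 i$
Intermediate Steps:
$a{\left(I \right)} = 0$
$\sqrt{-359774 + U{\left(a{\left(16 \right)} \right)}} = \sqrt{-359774 + 0} = \sqrt{-359774} = i \sqrt{359774}$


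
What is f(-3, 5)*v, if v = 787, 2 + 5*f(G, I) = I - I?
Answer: -1574/5 ≈ -314.80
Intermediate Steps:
f(G, I) = -⅖ (f(G, I) = -⅖ + (I - I)/5 = -⅖ + (⅕)*0 = -⅖ + 0 = -⅖)
f(-3, 5)*v = -⅖*787 = -1574/5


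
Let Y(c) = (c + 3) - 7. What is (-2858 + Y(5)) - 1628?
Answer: -4485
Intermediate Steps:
Y(c) = -4 + c (Y(c) = (3 + c) - 7 = -4 + c)
(-2858 + Y(5)) - 1628 = (-2858 + (-4 + 5)) - 1628 = (-2858 + 1) - 1628 = -2857 - 1628 = -4485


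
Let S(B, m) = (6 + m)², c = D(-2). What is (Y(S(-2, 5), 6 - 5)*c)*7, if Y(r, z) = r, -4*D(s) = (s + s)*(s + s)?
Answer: -3388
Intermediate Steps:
D(s) = -s² (D(s) = -(s + s)*(s + s)/4 = -2*s*2*s/4 = -s²)
c = -4 (c = -1*(-2)² = -1*4 = -4)
(Y(S(-2, 5), 6 - 5)*c)*7 = ((6 + 5)²*(-4))*7 = (11²*(-4))*7 = (121*(-4))*7 = -484*7 = -3388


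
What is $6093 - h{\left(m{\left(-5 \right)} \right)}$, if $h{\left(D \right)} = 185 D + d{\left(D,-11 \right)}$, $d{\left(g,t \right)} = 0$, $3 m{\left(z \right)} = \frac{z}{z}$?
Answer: $\frac{18094}{3} \approx 6031.3$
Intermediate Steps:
$m{\left(z \right)} = \frac{1}{3}$ ($m{\left(z \right)} = \frac{z \frac{1}{z}}{3} = \frac{1}{3} \cdot 1 = \frac{1}{3}$)
$h{\left(D \right)} = 185 D$ ($h{\left(D \right)} = 185 D + 0 = 185 D$)
$6093 - h{\left(m{\left(-5 \right)} \right)} = 6093 - 185 \cdot \frac{1}{3} = 6093 - \frac{185}{3} = \frac{18094}{3}$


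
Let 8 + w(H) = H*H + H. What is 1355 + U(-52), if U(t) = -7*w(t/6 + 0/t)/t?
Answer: 318911/234 ≈ 1362.9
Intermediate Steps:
w(H) = -8 + H + H² (w(H) = -8 + (H*H + H) = -8 + (H² + H) = -8 + (H + H²) = -8 + H + H²)
U(t) = -7*(-8 + t/6 + t²/36)/t (U(t) = -7*(-8 + (t/6 + 0/t) + (t/6 + 0/t)²)/t = -7*(-8 + (t*(⅙) + 0) + (t*(⅙) + 0)²)/t = -7*(-8 + (t/6 + 0) + (t/6 + 0)²)/t = -7*(-8 + t/6 + (t/6)²)/t = -7*(-8 + t/6 + t²/36)/t)
1355 + U(-52) = 1355 + (-7/6 + 56/(-52) - 7/36*(-52)) = 1355 + (-7/6 + 56*(-1/52) + 91/9) = 1355 + (-7/6 - 14/13 + 91/9) = 1355 + 1841/234 = 318911/234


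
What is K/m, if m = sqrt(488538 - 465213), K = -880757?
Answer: -880757*sqrt(933)/4665 ≈ -5766.9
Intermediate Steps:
m = 5*sqrt(933) (m = sqrt(23325) = 5*sqrt(933) ≈ 152.73)
K/m = -880757*sqrt(933)/4665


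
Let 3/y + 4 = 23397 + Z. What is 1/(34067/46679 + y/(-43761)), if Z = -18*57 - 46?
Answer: 15198515615933/11092093431930 ≈ 1.3702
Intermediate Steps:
Z = -1072 (Z = -1026 - 46 = -1072)
y = 3/22321 (y = 3/(-4 + (23397 - 1072)) = 3/(-4 + 22325) = 3/22321 ≈ 0.00013440)
1/(34067/46679 + y/(-43761)) = 1/(34067/46679 + (3/22321)/(-43761)) = 1/(34067*(1/46679) + (3/22321)*(-1/43761)) = 1/(34067/46679 - 1/325596427) = 1/(11092093431930/15198515615933) = 15198515615933/11092093431930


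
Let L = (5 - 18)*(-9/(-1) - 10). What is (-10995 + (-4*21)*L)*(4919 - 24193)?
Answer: 232964838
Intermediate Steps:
L = 13 (L = -13*(-9*(-1) - 10) = -13*(9 - 10) = -13*(-1) = 13)
(-10995 + (-4*21)*L)*(4919 - 24193) = (-10995 - 4*21*13)*(4919 - 24193) = (-10995 - 84*13)*(-19274) = (-10995 - 1092)*(-19274) = -12087*(-19274) = 232964838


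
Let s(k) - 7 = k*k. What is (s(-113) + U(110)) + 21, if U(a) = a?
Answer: 12907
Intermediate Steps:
s(k) = 7 + k² (s(k) = 7 + k*k = 7 + k²)
(s(-113) + U(110)) + 21 = ((7 + (-113)²) + 110) + 21 = ((7 + 12769) + 110) + 21 = (12776 + 110) + 21 = 12886 + 21 = 12907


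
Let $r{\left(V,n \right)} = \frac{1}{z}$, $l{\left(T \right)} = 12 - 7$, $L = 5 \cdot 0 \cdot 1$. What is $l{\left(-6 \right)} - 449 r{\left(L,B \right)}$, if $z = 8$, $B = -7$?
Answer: $- \frac{409}{8} \approx -51.125$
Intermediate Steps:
$L = 0$ ($L = 0 \cdot 1 = 0$)
$l{\left(T \right)} = 5$
$r{\left(V,n \right)} = \frac{1}{8}$
$l{\left(-6 \right)} - 449 r{\left(L,B \right)} = 5 - \frac{449}{8} = - \frac{409}{8}$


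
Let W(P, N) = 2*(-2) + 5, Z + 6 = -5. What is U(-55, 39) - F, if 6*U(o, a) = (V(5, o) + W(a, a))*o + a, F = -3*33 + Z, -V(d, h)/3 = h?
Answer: -8431/6 ≈ -1405.2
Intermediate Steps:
Z = -11 (Z = -6 - 5 = -11)
V(d, h) = -3*h
W(P, N) = 1 (W(P, N) = -4 + 5 = 1)
F = -110 (F = -3*33 - 11 = -99 - 11 = -110)
U(o, a) = a/6 + o*(1 - 3*o)/6 (U(o, a) = ((-3*o + 1)*o + a)/6 = ((1 - 3*o)*o + a)/6 = (o*(1 - 3*o) + a)/6 = (a + o*(1 - 3*o))/6 = a/6 + o*(1 - 3*o)/6)
U(-55, 39) - F = (-½*(-55)² + (⅙)*39 + (⅙)*(-55)) - 1*(-110) = (-½*3025 + 13/2 - 55/6) + 110 = (-3025/2 + 13/2 - 55/6) + 110 = -9091/6 + 110 = -8431/6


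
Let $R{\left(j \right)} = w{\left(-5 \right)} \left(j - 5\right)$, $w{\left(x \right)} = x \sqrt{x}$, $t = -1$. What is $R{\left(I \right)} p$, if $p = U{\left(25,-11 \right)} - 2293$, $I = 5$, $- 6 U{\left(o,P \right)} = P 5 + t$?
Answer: $0$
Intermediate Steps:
$w{\left(x \right)} = x^{\frac{3}{2}}$
$U{\left(o,P \right)} = \frac{1}{6} - \frac{5 P}{6}$ ($U{\left(o,P \right)} = - \frac{P 5 - 1}{6} = - \frac{5 P - 1}{6} = - \frac{-1 + 5 P}{6} = \frac{1}{6} - \frac{5 P}{6}$)
$p = - \frac{6851}{3}$ ($p = \left(\frac{1}{6} - - \frac{55}{6}\right) - 2293 = \left(\frac{1}{6} + \frac{55}{6}\right) - 2293 = \frac{28}{3} - 2293 = - \frac{6851}{3} \approx -2283.7$)
$R{\left(j \right)} = - 5 i \sqrt{5} \left(-5 + j\right)$ ($R{\left(j \right)} = \left(-5\right)^{\frac{3}{2}} \left(j - 5\right) = - 5 i \sqrt{5} \left(-5 + j\right)$)
$R{\left(I \right)} p = 5 i \sqrt{5} \left(5 - 5\right) \left(- \frac{6851}{3}\right) = 5 i \sqrt{5} \cdot 0 \left(- \frac{6851}{3}\right) = 0 \left(- \frac{6851}{3}\right) = 0$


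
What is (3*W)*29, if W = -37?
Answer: -3219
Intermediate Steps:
(3*W)*29 = (3*(-37))*29 = -111*29 = -3219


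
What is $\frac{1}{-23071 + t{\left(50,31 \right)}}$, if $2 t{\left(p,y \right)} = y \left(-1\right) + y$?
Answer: $- \frac{1}{23071} \approx -4.3344 \cdot 10^{-5}$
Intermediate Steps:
$t{\left(p,y \right)} = 0$ ($t{\left(p,y \right)} = \frac{y \left(-1\right) + y}{2} = \frac{- y + y}{2} = \frac{1}{2} \cdot 0 = 0$)
$\frac{1}{-23071 + t{\left(50,31 \right)}} = \frac{1}{-23071 + 0} = \frac{1}{-23071} = - \frac{1}{23071}$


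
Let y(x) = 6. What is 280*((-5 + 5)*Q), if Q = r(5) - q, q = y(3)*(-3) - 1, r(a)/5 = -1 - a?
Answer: 0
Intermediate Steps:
r(a) = -5 - 5*a (r(a) = 5*(-1 - a) = -5 - 5*a)
q = -19 (q = 6*(-3) - 1 = -18 - 1 = -19)
Q = -11 (Q = (-5 - 5*5) - 1*(-19) = (-5 - 25) + 19 = -30 + 19 = -11)
280*((-5 + 5)*Q) = 280*((-5 + 5)*(-11)) = 280*(0*(-11)) = 280*0 = 0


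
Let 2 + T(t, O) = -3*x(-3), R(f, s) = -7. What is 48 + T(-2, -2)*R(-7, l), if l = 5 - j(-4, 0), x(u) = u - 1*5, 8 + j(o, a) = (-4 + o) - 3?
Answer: -106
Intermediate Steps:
j(o, a) = -15 + o (j(o, a) = -8 + ((-4 + o) - 3) = -8 + (-7 + o) = -15 + o)
x(u) = -5 + u (x(u) = u - 5 = -5 + u)
l = 24 (l = 5 - (-15 - 4) = 5 - 1*(-19) = 5 + 19 = 24)
T(t, O) = 22 (T(t, O) = -2 - 3*(-5 - 3) = -2 - 3*(-8) = -2 + 24 = 22)
48 + T(-2, -2)*R(-7, l) = 48 + 22*(-7) = 48 - 154 = -106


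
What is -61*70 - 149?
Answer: -4419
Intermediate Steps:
-61*70 - 149 = -4270 - 149 = -4419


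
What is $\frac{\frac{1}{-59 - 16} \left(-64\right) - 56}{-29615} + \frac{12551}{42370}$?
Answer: $\frac{5610516439}{18821813250} \approx 0.29809$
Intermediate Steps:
$\frac{\frac{1}{-59 - 16} \left(-64\right) - 56}{-29615} + \frac{12551}{42370} = \left(\frac{1}{-59 - 16} \left(-64\right) - 56\right) \left(- \frac{1}{29615}\right) + 12551 \cdot \frac{1}{42370} = \left(\frac{1}{-75} \left(-64\right) - 56\right) \left(- \frac{1}{29615}\right) + \frac{12551}{42370} = \left(\left(- \frac{1}{75}\right) \left(-64\right) - 56\right) \left(- \frac{1}{29615}\right) + \frac{12551}{42370} = \left(\frac{64}{75} - 56\right) \left(- \frac{1}{29615}\right) + \frac{12551}{42370} = \left(- \frac{4136}{75}\right) \left(- \frac{1}{29615}\right) + \frac{12551}{42370} = \frac{4136}{2221125} + \frac{12551}{42370} = \frac{5610516439}{18821813250}$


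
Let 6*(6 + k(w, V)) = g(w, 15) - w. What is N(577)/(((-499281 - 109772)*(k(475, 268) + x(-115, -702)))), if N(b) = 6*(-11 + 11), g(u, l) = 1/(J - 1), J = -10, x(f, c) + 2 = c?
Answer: 0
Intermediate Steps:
x(f, c) = -2 + c
g(u, l) = -1/11 (g(u, l) = 1/(-10 - 1) = 1/(-11) = -1/11)
k(w, V) = -397/66 - w/6 (k(w, V) = -6 + (-1/11 - w)/6 = -6 + (-1/66 - w/6) = -397/66 - w/6)
N(b) = 0 (N(b) = 6*0 = 0)
N(577)/(((-499281 - 109772)*(k(475, 268) + x(-115, -702)))) = 0/(((-499281 - 109772)*((-397/66 - 1/6*475) + (-2 - 702)))) = 0/((-609053*((-397/66 - 475/6) - 704))) = 0/((-609053*(-937/11 - 704))) = 0/((-609053*(-8681/11))) = 0/(5287189093/11) = 0*(11/5287189093) = 0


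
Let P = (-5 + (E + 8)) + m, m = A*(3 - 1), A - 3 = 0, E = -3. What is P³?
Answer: 216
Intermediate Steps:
A = 3 (A = 3 + 0 = 3)
m = 6 (m = 3*(3 - 1) = 3*2 = 6)
P = 6 (P = (-5 + (-3 + 8)) + 6 = (-5 + 5) + 6 = 0 + 6 = 6)
P³ = 6³ = 216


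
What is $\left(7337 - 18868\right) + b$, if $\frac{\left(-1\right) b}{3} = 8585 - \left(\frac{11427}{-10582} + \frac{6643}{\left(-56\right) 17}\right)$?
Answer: $- \frac{2065192717}{55352} \approx -37310.0$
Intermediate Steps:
$b = - \frac{1426928805}{55352}$ ($b = - 3 \left(8585 - \left(\frac{11427}{-10582} + \frac{6643}{\left(-56\right) 17}\right)\right) = - 3 \left(8585 - \left(11427 \left(- \frac{1}{10582}\right) + \frac{6643}{-952}\right)\right) = - 3 \left(8585 - \left(- \frac{879}{814} + 6643 \left(- \frac{1}{952}\right)\right)\right) = - 3 \left(8585 - \left(- \frac{879}{814} - \frac{949}{136}\right)\right) = - 3 \left(8585 - - \frac{446015}{55352}\right) = - 3 \left(8585 + \frac{446015}{55352}\right) = \left(-3\right) \frac{475642935}{55352} = - \frac{1426928805}{55352} \approx -25779.0$)
$\left(7337 - 18868\right) + b = \left(7337 - 18868\right) - \frac{1426928805}{55352} = -11531 - \frac{1426928805}{55352} = - \frac{2065192717}{55352}$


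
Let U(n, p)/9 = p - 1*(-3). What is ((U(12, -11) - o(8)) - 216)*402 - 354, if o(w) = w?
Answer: -119346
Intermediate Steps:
U(n, p) = 27 + 9*p (U(n, p) = 9*(p - 1*(-3)) = 9*(p + 3) = 9*(3 + p) = 27 + 9*p)
((U(12, -11) - o(8)) - 216)*402 - 354 = (((27 + 9*(-11)) - 1*8) - 216)*402 - 354 = (((27 - 99) - 8) - 216)*402 - 354 = ((-72 - 8) - 216)*402 - 354 = (-80 - 216)*402 - 354 = -296*402 - 354 = -118992 - 354 = -119346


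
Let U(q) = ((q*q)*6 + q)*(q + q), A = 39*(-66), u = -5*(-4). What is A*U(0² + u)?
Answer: -249163200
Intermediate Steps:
u = 20
A = -2574
U(q) = 2*q*(q + 6*q²) (U(q) = (q²*6 + q)*(2*q) = (6*q² + q)*(2*q) = (q + 6*q²)*(2*q) = 2*q*(q + 6*q²))
A*U(0² + u) = -2574*(0² + 20)²*(2 + 12*(0² + 20)) = -2574*(0 + 20)²*(2 + 12*(0 + 20)) = -2574*20²*(2 + 12*20) = -1029600*(2 + 240) = -1029600*242 = -2574*96800 = -249163200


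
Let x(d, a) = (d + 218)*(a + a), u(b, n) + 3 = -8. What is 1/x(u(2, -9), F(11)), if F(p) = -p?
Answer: -1/4554 ≈ -0.00021959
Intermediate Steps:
u(b, n) = -11 (u(b, n) = -3 - 8 = -11)
x(d, a) = 2*a*(218 + d) (x(d, a) = (218 + d)*(2*a) = 2*a*(218 + d))
1/x(u(2, -9), F(11)) = 1/(2*(-1*11)*(218 - 11)) = 1/(2*(-11)*207) = 1/(-4554) = -1/4554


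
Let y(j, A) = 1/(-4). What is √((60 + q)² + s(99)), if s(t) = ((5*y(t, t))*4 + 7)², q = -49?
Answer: 5*√5 ≈ 11.180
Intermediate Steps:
y(j, A) = -¼
s(t) = 4 (s(t) = ((5*(-¼))*4 + 7)² = (-5/4*4 + 7)² = (-5 + 7)² = 2² = 4)
√((60 + q)² + s(99)) = √((60 - 49)² + 4) = √(11² + 4) = √(121 + 4) = √125 = 5*√5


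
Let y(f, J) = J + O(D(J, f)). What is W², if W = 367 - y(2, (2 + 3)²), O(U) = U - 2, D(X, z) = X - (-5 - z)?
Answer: 97344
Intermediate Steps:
D(X, z) = 5 + X + z (D(X, z) = X + (5 + z) = 5 + X + z)
O(U) = -2 + U
y(f, J) = 3 + f + 2*J (y(f, J) = J + (-2 + (5 + J + f)) = J + (3 + J + f) = 3 + f + 2*J)
W = 312 (W = 367 - (3 + 2 + 2*(2 + 3)²) = 367 - (3 + 2 + 2*5²) = 367 - (3 + 2 + 2*25) = 367 - (3 + 2 + 50) = 367 - 1*55 = 367 - 55 = 312)
W² = 312² = 97344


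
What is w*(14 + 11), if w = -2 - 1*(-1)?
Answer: -25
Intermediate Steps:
w = -1 (w = -2 + 1 = -1)
w*(14 + 11) = -(14 + 11) = -1*25 = -25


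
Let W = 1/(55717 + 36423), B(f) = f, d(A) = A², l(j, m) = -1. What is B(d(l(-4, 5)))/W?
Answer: 92140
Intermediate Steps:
W = 1/92140 ≈ 1.0853e-5
B(d(l(-4, 5)))/W = (-1)²/(1/92140) = 1*92140 = 92140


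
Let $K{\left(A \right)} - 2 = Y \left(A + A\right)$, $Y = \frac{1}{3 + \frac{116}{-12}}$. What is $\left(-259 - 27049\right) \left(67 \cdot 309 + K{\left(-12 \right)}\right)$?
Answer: $- \frac{2827552244}{5} \approx -5.6551 \cdot 10^{8}$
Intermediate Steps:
$Y = - \frac{3}{20}$ ($Y = \frac{1}{3 + 116 \left(- \frac{1}{12}\right)} = \frac{1}{3 - \frac{29}{3}} = \frac{1}{- \frac{20}{3}} = - \frac{3}{20} \approx -0.15$)
$K{\left(A \right)} = 2 - \frac{3 A}{10}$ ($K{\left(A \right)} = 2 - \frac{3 \left(A + A\right)}{20} = 2 - \frac{3 \cdot 2 A}{20} = 2 - \frac{3 A}{10}$)
$\left(-259 - 27049\right) \left(67 \cdot 309 + K{\left(-12 \right)}\right) = \left(-259 - 27049\right) \left(67 \cdot 309 + \left(2 - - \frac{18}{5}\right)\right) = \left(-259 - 27049\right) \left(20703 + \left(2 + \frac{18}{5}\right)\right) = \left(-259 - 27049\right) \left(20703 + \frac{28}{5}\right) = \left(-27308\right) \frac{103543}{5} = - \frac{2827552244}{5}$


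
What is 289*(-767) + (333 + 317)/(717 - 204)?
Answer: -113712469/513 ≈ -2.2166e+5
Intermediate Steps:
289*(-767) + (333 + 317)/(717 - 204) = -221663 + 650/513 = -113712469/513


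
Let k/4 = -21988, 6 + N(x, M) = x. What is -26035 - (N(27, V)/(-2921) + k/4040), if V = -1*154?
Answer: -38372234596/1475105 ≈ -26013.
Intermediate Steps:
V = -154
N(x, M) = -6 + x
k = -87952 (k = 4*(-21988) = -87952)
-26035 - (N(27, V)/(-2921) + k/4040) = -26035 - ((-6 + 27)/(-2921) - 87952/4040) = -26035 - (21*(-1/2921) - 87952*1/4040) = -26035 - (-21/2921 - 10994/505) = -26035 - 1*(-32124079/1475105) = -26035 + 32124079/1475105 = -38372234596/1475105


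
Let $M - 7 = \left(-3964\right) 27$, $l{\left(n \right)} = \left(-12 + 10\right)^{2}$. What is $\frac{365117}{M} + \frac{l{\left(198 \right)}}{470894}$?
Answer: $- \frac{85965488257}{25197773387} \approx -3.4116$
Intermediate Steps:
$l{\left(n \right)} = 4$ ($l{\left(n \right)} = \left(-2\right)^{2} = 4$)
$M = -107021$ ($M = 7 - 107028 = -107021$)
$\frac{365117}{M} + \frac{l{\left(198 \right)}}{470894} = \frac{365117}{-107021} + \frac{4}{470894} = 365117 \left(- \frac{1}{107021}\right) + 4 \cdot \frac{1}{470894} = - \frac{365117}{107021} + \frac{2}{235447} = - \frac{85965488257}{25197773387}$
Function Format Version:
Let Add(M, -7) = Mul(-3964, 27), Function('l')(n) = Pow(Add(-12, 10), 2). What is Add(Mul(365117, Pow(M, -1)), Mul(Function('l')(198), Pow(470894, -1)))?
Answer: Rational(-85965488257, 25197773387) ≈ -3.4116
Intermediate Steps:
Function('l')(n) = 4 (Function('l')(n) = Pow(-2, 2) = 4)
M = -107021 (M = Add(7, Mul(-3964, 27)) = Add(7, -107028) = -107021)
Add(Mul(365117, Pow(M, -1)), Mul(Function('l')(198), Pow(470894, -1))) = Add(Mul(365117, Pow(-107021, -1)), Mul(4, Pow(470894, -1))) = Add(Mul(365117, Rational(-1, 107021)), Mul(4, Rational(1, 470894))) = Add(Rational(-365117, 107021), Rational(2, 235447)) = Rational(-85965488257, 25197773387)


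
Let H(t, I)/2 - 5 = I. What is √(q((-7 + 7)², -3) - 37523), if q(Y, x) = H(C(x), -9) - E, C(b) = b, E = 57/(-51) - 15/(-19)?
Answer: I*√3915537461/323 ≈ 193.73*I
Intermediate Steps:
E = -106/323 (E = 57*(-1/51) - 15*(-1/19) = -19/17 + 15/19 = -106/323 ≈ -0.32817)
H(t, I) = 10 + 2*I
q(Y, x) = -2478/323 (q(Y, x) = (10 + 2*(-9)) - 1*(-106/323) = (10 - 18) + 106/323 = -8 + 106/323 = -2478/323)
√(q((-7 + 7)², -3) - 37523) = √(-2478/323 - 37523) = √(-12122407/323) = I*√3915537461/323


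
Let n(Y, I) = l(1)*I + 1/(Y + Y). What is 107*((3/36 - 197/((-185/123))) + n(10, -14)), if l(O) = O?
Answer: 6954679/555 ≈ 12531.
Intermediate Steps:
n(Y, I) = I + 1/(2*Y) (n(Y, I) = 1*I + 1/(Y + Y) = I + 1/(2*Y))
107*((3/36 - 197/((-185/123))) + n(10, -14)) = 107*((3/36 - 197/((-185/123))) + (-14 + (½)/10)) = 107*((3*(1/36) - 197/((-185*1/123))) + (-14 + (½)*(⅒))) = 107*((1/12 - 197/(-185/123)) + (-14 + 1/20)) = 107*((1/12 - 197*(-123/185)) - 279/20) = 107*((1/12 + 24231/185) - 279/20) = 107*(290957/2220 - 279/20) = 107*(64997/555) = 6954679/555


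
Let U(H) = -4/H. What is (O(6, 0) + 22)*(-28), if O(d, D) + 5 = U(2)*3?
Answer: -308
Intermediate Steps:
O(d, D) = -11 (O(d, D) = -5 - 4/2*3 = -5 - 4*1/2*3 = -5 - 2*3 = -5 - 6 = -11)
(O(6, 0) + 22)*(-28) = (-11 + 22)*(-28) = 11*(-28) = -308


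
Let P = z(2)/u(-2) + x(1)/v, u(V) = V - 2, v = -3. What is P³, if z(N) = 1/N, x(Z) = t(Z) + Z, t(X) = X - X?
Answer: -1331/13824 ≈ -0.096282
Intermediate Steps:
t(X) = 0
x(Z) = Z (x(Z) = 0 + Z = Z)
u(V) = -2 + V
P = -11/24 (P = 1/(2*(-2 - 2)) + 1/(-3) = (½)/(-4) + 1*(-⅓) = (½)*(-¼) - ⅓ = -⅛ - ⅓ = -11/24 ≈ -0.45833)
P³ = (-11/24)³ = -1331/13824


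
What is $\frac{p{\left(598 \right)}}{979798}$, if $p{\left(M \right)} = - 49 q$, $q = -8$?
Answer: $\frac{196}{489899} \approx 0.00040008$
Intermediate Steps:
$p{\left(M \right)} = 392$ ($p{\left(M \right)} = \left(-49\right) \left(-8\right) = 392$)
$\frac{p{\left(598 \right)}}{979798} = \frac{392}{979798} = 392 \cdot \frac{1}{979798} = \frac{196}{489899}$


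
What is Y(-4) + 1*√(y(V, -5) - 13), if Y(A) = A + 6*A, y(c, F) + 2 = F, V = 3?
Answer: -28 + 2*I*√5 ≈ -28.0 + 4.4721*I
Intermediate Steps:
y(c, F) = -2 + F
Y(A) = 7*A
Y(-4) + 1*√(y(V, -5) - 13) = 7*(-4) + 1*√((-2 - 5) - 13) = -28 + 1*√(-7 - 13) = -28 + 1*√(-20) = -28 + 1*(2*I*√5) = -28 + 2*I*√5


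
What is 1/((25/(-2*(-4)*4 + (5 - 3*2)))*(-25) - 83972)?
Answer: -31/2603757 ≈ -1.1906e-5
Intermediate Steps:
1/((25/(-2*(-4)*4 + (5 - 3*2)))*(-25) - 83972) = 1/((25/(8*4 + (5 - 6)))*(-25) - 83972) = 1/((25/(32 - 1))*(-25) - 83972) = 1/((25/31)*(-25) - 83972) = 1/(-625/31 - 83972) = 1/(-2603757/31) = -31/2603757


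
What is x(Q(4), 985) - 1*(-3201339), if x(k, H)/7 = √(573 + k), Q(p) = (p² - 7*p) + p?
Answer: 3201339 + 7*√565 ≈ 3.2015e+6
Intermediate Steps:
Q(p) = p² - 6*p
x(k, H) = 7*√(573 + k)
x(Q(4), 985) - 1*(-3201339) = 7*√(573 + 4*(-6 + 4)) - 1*(-3201339) = 7*√(573 + 4*(-2)) + 3201339 = 7*√(573 - 8) + 3201339 = 7*√565 + 3201339 = 3201339 + 7*√565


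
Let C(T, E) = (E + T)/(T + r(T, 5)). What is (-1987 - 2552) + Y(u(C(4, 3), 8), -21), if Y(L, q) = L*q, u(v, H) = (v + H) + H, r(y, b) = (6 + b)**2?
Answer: -609522/125 ≈ -4876.2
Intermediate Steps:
C(T, E) = (E + T)/(121 + T) (C(T, E) = (E + T)/(T + (6 + 5)**2) = (E + T)/(T + 11**2) = (E + T)/(T + 121) = (E + T)/(121 + T))
u(v, H) = v + 2*H (u(v, H) = (H + v) + H = v + 2*H)
(-1987 - 2552) + Y(u(C(4, 3), 8), -21) = (-1987 - 2552) + ((3 + 4)/(121 + 4) + 2*8)*(-21) = -4539 + (7/125 + 16)*(-21) = -4539 + (2007/125)*(-21) = -4539 - 42147/125 = -609522/125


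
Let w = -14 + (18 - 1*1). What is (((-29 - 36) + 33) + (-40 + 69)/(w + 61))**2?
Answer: 4076361/4096 ≈ 995.21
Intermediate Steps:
w = 3 (w = -14 + (18 - 1) = -14 + 17 = 3)
(((-29 - 36) + 33) + (-40 + 69)/(w + 61))**2 = (((-29 - 36) + 33) + (-40 + 69)/(3 + 61))**2 = ((-65 + 33) + 29/64)**2 = (-32 + 29*(1/64))**2 = (-32 + 29/64)**2 = (-2019/64)**2 = 4076361/4096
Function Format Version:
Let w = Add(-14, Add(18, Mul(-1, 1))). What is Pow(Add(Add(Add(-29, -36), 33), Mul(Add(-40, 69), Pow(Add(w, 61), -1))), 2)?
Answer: Rational(4076361, 4096) ≈ 995.21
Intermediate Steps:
w = 3 (w = Add(-14, Add(18, -1)) = Add(-14, 17) = 3)
Pow(Add(Add(Add(-29, -36), 33), Mul(Add(-40, 69), Pow(Add(w, 61), -1))), 2) = Pow(Add(Add(Add(-29, -36), 33), Mul(Add(-40, 69), Pow(Add(3, 61), -1))), 2) = Pow(Add(Add(-65, 33), Mul(29, Pow(64, -1))), 2) = Pow(Add(-32, Mul(29, Rational(1, 64))), 2) = Pow(Add(-32, Rational(29, 64)), 2) = Pow(Rational(-2019, 64), 2) = Rational(4076361, 4096)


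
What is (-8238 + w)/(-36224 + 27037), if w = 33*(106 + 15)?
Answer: 4245/9187 ≈ 0.46207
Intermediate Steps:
w = 3993 (w = 33*121 = 3993)
(-8238 + w)/(-36224 + 27037) = (-8238 + 3993)/(-36224 + 27037) = -4245/(-9187) = -4245*(-1/9187) = 4245/9187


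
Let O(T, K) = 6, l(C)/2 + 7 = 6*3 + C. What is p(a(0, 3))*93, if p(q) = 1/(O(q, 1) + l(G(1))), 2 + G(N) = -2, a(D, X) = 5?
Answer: 93/20 ≈ 4.6500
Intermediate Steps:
G(N) = -4 (G(N) = -2 - 2 = -4)
l(C) = 22 + 2*C (l(C) = -14 + 2*(6*3 + C) = -14 + 2*(18 + C) = -14 + (36 + 2*C) = 22 + 2*C)
p(q) = 1/20 (p(q) = 1/(6 + (22 + 2*(-4))) = 1/(6 + (22 - 8)) = 1/(6 + 14) = 1/20)
p(a(0, 3))*93 = (1/20)*93 = 93/20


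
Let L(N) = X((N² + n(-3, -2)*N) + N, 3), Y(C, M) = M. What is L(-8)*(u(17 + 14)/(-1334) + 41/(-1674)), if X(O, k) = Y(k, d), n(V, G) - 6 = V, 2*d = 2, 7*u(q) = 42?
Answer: -32369/1116558 ≈ -0.028990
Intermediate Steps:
u(q) = 6 (u(q) = (⅐)*42 = 6)
d = 1 (d = (½)*2 = 1)
n(V, G) = 6 + V
X(O, k) = 1
L(N) = 1
L(-8)*(u(17 + 14)/(-1334) + 41/(-1674)) = 1*(6/(-1334) + 41/(-1674)) = 1*(6*(-1/1334) + 41*(-1/1674)) = 1*(-3/667 - 41/1674) = 1*(-32369/1116558) = -32369/1116558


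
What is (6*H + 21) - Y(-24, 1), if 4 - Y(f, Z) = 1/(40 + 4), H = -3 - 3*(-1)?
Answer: 749/44 ≈ 17.023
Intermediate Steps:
H = 0 (H = -3 + 3 = 0)
Y(f, Z) = 175/44 (Y(f, Z) = 4 - 1/(40 + 4) = 4 - 1/44 = 175/44)
(6*H + 21) - Y(-24, 1) = (6*0 + 21) - 1*175/44 = (0 + 21) - 175/44 = 21 - 175/44 = 749/44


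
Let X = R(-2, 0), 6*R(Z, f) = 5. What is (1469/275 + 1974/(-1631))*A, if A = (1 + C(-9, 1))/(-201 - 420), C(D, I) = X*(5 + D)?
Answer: 1853089/119371725 ≈ 0.015524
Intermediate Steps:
R(Z, f) = ⅚ (R(Z, f) = (⅙)*5 = ⅚)
X = ⅚ ≈ 0.83333
C(D, I) = 25/6 + 5*D/6 (C(D, I) = 5*(5 + D)/6 = 25/6 + 5*D/6)
A = 7/1863 (A = (1 + (25/6 + (⅚)*(-9)))/(-201 - 420) = (1 + (25/6 - 15/2))/(-621) = (1 - 10/3)*(-1/621) = -7/3*(-1/621) = 7/1863 ≈ 0.0037574)
(1469/275 + 1974/(-1631))*A = (1469/275 + 1974/(-1631))*(7/1863) = (1469*(1/275) + 1974*(-1/1631))*(7/1863) = (1469/275 - 282/233)*(7/1863) = (264727/64075)*(7/1863) = 1853089/119371725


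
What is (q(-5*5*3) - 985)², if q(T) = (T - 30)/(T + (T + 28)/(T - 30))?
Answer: 59283147198025/61277584 ≈ 9.6745e+5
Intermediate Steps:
q(T) = (-30 + T)/(T + (28 + T)/(-30 + T))
(q(-5*5*3) - 985)² = ((-30 - 5*5*3)²/(28 + (-5*5*3)² - 29*(-5*5)*3) - 985)² = ((-30 - 25*3)²/(28 + (-25*3)² - (-725)*3) - 985)² = ((-30 - 75)²/(28 + (-75)² - 29*(-75)) - 985)² = ((-105)²/(28 + 5625 + 2175) - 985)² = (11025/7828 - 985)² = (-7699555/7828)² = 59283147198025/61277584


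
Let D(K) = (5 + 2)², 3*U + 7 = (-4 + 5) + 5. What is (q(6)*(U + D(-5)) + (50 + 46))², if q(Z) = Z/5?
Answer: 595984/25 ≈ 23839.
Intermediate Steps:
U = -⅓ (U = -7/3 + ((-4 + 5) + 5)/3 = -7/3 + (1 + 5)/3 = -7/3 + (⅓)*6 = -7/3 + 2 = -⅓ ≈ -0.33333)
q(Z) = Z/5 (q(Z) = Z*(⅕) = Z/5)
D(K) = 49 (D(K) = 7² = 49)
(q(6)*(U + D(-5)) + (50 + 46))² = (((⅕)*6)*(-⅓ + 49) + (50 + 46))² = ((6/5)*(146/3) + 96)² = (292/5 + 96)² = (772/5)² = 595984/25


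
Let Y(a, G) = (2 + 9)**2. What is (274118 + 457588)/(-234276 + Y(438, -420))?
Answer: -731706/234155 ≈ -3.1249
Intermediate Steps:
Y(a, G) = 121 (Y(a, G) = 11**2 = 121)
(274118 + 457588)/(-234276 + Y(438, -420)) = (274118 + 457588)/(-234276 + 121) = 731706/(-234155) = 731706*(-1/234155) = -731706/234155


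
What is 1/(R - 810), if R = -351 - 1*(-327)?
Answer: -1/834 ≈ -0.0011990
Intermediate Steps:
R = -24 (R = -351 + 327 = -24)
1/(R - 810) = 1/(-24 - 810) = 1/(-834) = -1/834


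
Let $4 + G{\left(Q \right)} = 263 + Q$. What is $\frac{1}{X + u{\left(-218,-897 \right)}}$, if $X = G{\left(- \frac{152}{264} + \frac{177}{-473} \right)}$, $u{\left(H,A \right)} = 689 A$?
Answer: $- \frac{1419}{876622654} \approx -1.6187 \cdot 10^{-6}$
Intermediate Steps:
$G{\left(Q \right)} = 259 + Q$ ($G{\left(Q \right)} = -4 + \left(263 + Q\right) = 259 + Q$)
$X = \frac{366173}{1419}$ ($X = 259 + \left(- \frac{152}{264} + \frac{177}{-473}\right) = 259 + \left(\left(-152\right) \frac{1}{264} + 177 \left(- \frac{1}{473}\right)\right) = 259 - \frac{1348}{1419} = \frac{366173}{1419} \approx 258.05$)
$\frac{1}{X + u{\left(-218,-897 \right)}} = \frac{1}{\frac{366173}{1419} + 689 \left(-897\right)} = \frac{1}{\frac{366173}{1419} - 618033} = \frac{1}{- \frac{876622654}{1419}} = - \frac{1419}{876622654}$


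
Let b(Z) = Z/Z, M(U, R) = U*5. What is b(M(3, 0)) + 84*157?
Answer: 13189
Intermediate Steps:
M(U, R) = 5*U
b(Z) = 1
b(M(3, 0)) + 84*157 = 1 + 84*157 = 1 + 13188 = 13189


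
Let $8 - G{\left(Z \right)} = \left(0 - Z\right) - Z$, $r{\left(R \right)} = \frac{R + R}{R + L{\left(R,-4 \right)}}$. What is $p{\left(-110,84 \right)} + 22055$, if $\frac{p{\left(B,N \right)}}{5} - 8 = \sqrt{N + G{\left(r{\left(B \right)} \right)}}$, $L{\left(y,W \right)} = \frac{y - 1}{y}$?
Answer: $22095 + \frac{30 \sqrt{383444187}}{11989} \approx 22144.0$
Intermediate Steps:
$L{\left(y,W \right)} = \frac{-1 + y}{y}$
$r{\left(R \right)} = \frac{2 R}{R + \frac{-1 + R}{R}}$ ($r{\left(R \right)} = \frac{R + R}{R + \frac{-1 + R}{R}} = \frac{2 R}{R + \frac{-1 + R}{R}}$)
$G{\left(Z \right)} = 8 + 2 Z$ ($G{\left(Z \right)} = 8 - \left(\left(0 - Z\right) - Z\right) = 8 - \left(- Z - Z\right) = 8 - - 2 Z = 8 + 2 Z$)
$p{\left(B,N \right)} = 40 + 5 \sqrt{8 + N + \frac{4 B^{2}}{-1 + B + B^{2}}}$ ($p{\left(B,N \right)} = 40 + 5 \sqrt{N + \left(8 + 2 \frac{2 B^{2}}{-1 + B + B^{2}}\right)} = 40 + 5 \sqrt{N + \left(8 + \frac{4 B^{2}}{-1 + B + B^{2}}\right)} = 40 + 5 \sqrt{8 + N + \frac{4 B^{2}}{-1 + B + B^{2}}}$)
$p{\left(-110,84 \right)} + 22055 = \left(40 + 5 \sqrt{\frac{-8 + 8 \left(-110\right) + 12 \left(-110\right)^{2} + 84 \left(-1 - 110 + \left(-110\right)^{2}\right)}{-1 - 110 + \left(-110\right)^{2}}}\right) + 22055 = \left(40 + 5 \sqrt{\frac{-8 - 880 + 12 \cdot 12100 + 84 \left(-1 - 110 + 12100\right)}{-1 - 110 + 12100}}\right) + 22055 = \left(40 + 5 \sqrt{\frac{-8 - 880 + 145200 + 84 \cdot 11989}{11989}}\right) + 22055 = \left(40 + 5 \sqrt{\frac{-8 - 880 + 145200 + 1007076}{11989}}\right) + 22055 = \left(40 + 5 \sqrt{\frac{1}{11989} \cdot 1151388}\right) + 22055 = \left(40 + 5 \sqrt{\frac{1151388}{11989}}\right) + 22055 = \left(40 + 5 \frac{6 \sqrt{383444187}}{11989}\right) + 22055 = \left(40 + \frac{30 \sqrt{383444187}}{11989}\right) + 22055 = 22095 + \frac{30 \sqrt{383444187}}{11989}$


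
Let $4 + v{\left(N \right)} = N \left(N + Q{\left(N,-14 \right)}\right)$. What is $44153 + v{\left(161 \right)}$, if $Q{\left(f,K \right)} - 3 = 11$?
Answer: $72324$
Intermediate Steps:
$Q{\left(f,K \right)} = 14$ ($Q{\left(f,K \right)} = 3 + 11 = 14$)
$v{\left(N \right)} = -4 + N \left(14 + N\right)$ ($v{\left(N \right)} = -4 + N \left(N + 14\right) = -4 + N \left(14 + N\right)$)
$44153 + v{\left(161 \right)} = 44153 + \left(-4 + 161^{2} + 14 \cdot 161\right) = 44153 + \left(-4 + 25921 + 2254\right) = 44153 + 28171 = 72324$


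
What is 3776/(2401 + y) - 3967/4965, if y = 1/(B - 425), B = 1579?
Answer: 47304099/61141327 ≈ 0.77368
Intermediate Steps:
y = 1/1154 (y = 1/(1579 - 425) = 1/1154 ≈ 0.00086655)
3776/(2401 + y) - 3967/4965 = 3776/(2401 + 1/1154) - 3967/4965 = 3776/(2770755/1154) - 3967*1/4965 = 3776*(1154/2770755) - 3967/4965 = 4357504/2770755 - 3967/4965 = 47304099/61141327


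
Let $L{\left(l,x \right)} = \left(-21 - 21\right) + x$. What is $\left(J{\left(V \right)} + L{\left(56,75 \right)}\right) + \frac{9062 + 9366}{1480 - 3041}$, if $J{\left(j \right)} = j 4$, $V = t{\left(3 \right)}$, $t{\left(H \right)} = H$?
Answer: $\frac{51817}{1561} \approx 33.195$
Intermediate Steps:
$V = 3$
$J{\left(j \right)} = 4 j$
$L{\left(l,x \right)} = -42 + x$
$\left(J{\left(V \right)} + L{\left(56,75 \right)}\right) + \frac{9062 + 9366}{1480 - 3041} = \left(4 \cdot 3 + \left(-42 + 75\right)\right) + \frac{9062 + 9366}{1480 - 3041} = \left(12 + 33\right) + \frac{18428}{-1561} = 45 + 18428 \left(- \frac{1}{1561}\right) = 45 - \frac{18428}{1561} = \frac{51817}{1561}$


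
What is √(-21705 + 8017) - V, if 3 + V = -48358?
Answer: 48361 + 2*I*√3422 ≈ 48361.0 + 117.0*I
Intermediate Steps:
V = -48361 (V = -3 - 48358 = -48361)
√(-21705 + 8017) - V = √(-21705 + 8017) - 1*(-48361) = √(-13688) + 48361 = 2*I*√3422 + 48361 = 48361 + 2*I*√3422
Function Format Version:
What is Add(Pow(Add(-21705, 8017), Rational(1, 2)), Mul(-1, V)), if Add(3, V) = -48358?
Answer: Add(48361, Mul(2, I, Pow(3422, Rational(1, 2)))) ≈ Add(48361., Mul(117.00, I))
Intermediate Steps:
V = -48361 (V = Add(-3, -48358) = -48361)
Add(Pow(Add(-21705, 8017), Rational(1, 2)), Mul(-1, V)) = Add(Pow(Add(-21705, 8017), Rational(1, 2)), Mul(-1, -48361)) = Add(Pow(-13688, Rational(1, 2)), 48361) = Add(Mul(2, I, Pow(3422, Rational(1, 2))), 48361) = Add(48361, Mul(2, I, Pow(3422, Rational(1, 2))))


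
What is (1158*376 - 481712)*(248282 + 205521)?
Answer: -21012894112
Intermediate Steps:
(1158*376 - 481712)*(248282 + 205521) = (435408 - 481712)*453803 = -46304*453803 = -21012894112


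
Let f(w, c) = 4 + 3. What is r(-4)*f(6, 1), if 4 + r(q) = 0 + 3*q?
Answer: -112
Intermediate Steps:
f(w, c) = 7
r(q) = -4 + 3*q (r(q) = -4 + (0 + 3*q) = -4 + 3*q)
r(-4)*f(6, 1) = (-4 + 3*(-4))*7 = (-4 - 12)*7 = -16*7 = -112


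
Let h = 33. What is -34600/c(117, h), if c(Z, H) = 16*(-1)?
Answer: 4325/2 ≈ 2162.5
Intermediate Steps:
c(Z, H) = -16
-34600/c(117, h) = -34600/(-16) = -34600*(-1/16) = 4325/2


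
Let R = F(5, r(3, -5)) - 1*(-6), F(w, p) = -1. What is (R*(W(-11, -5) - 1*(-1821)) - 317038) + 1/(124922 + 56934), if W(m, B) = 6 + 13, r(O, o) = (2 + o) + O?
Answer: -55982187327/181856 ≈ -3.0784e+5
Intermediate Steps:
r(O, o) = 2 + O + o
W(m, B) = 19
R = 5 (R = -1 - 1*(-6) = -1 + 6 = 5)
(R*(W(-11, -5) - 1*(-1821)) - 317038) + 1/(124922 + 56934) = (5*(19 - 1*(-1821)) - 317038) + 1/(124922 + 56934) = (5*(19 + 1821) - 317038) + 1/181856 = (5*1840 - 317038) + 1/181856 = (9200 - 317038) + 1/181856 = -307838 + 1/181856 = -55982187327/181856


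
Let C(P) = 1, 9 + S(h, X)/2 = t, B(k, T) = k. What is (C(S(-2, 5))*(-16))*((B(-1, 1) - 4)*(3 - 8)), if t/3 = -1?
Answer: -400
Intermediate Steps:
t = -3 (t = 3*(-1) = -3)
S(h, X) = -24 (S(h, X) = -18 + 2*(-3) = -18 - 6 = -24)
(C(S(-2, 5))*(-16))*((B(-1, 1) - 4)*(3 - 8)) = (1*(-16))*((-1 - 4)*(3 - 8)) = -(-80)*(-5) = -16*25 = -400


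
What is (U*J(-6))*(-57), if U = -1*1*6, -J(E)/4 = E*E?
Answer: -49248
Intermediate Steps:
J(E) = -4*E² (J(E) = -4*E*E = -4*E²)
U = -6 (U = -1*6 = -6)
(U*J(-6))*(-57) = -(-24)*(-6)²*(-57) = -(-24)*36*(-57) = -6*(-144)*(-57) = 864*(-57) = -49248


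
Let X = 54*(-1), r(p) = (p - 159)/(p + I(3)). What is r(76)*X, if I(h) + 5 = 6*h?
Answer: 4482/89 ≈ 50.360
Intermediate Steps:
I(h) = -5 + 6*h
r(p) = (-159 + p)/(13 + p) (r(p) = (p - 159)/(p + (-5 + 6*3)) = (-159 + p)/(p + (-5 + 18)) = (-159 + p)/(p + 13) = (-159 + p)/(13 + p))
X = -54
r(76)*X = ((-159 + 76)/(13 + 76))*(-54) = (-83/89)*(-54) = ((1/89)*(-83))*(-54) = -83/89*(-54) = 4482/89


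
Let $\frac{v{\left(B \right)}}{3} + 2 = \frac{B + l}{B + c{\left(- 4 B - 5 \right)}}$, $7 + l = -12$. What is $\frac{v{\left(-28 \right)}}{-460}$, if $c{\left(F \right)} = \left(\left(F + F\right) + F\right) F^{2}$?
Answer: $\frac{22050747}{1690546460} \approx 0.013044$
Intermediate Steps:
$l = -19$ ($l = -7 - 12 = -19$)
$c{\left(F \right)} = 3 F^{3}$ ($c{\left(F \right)} = \left(2 F + F\right) F^{2} = 3 F F^{2} = 3 F^{3}$)
$v{\left(B \right)} = -6 + \frac{3 \left(-19 + B\right)}{B + 3 \left(-5 - 4 B\right)^{3}}$ ($v{\left(B \right)} = -6 + 3 \frac{B - 19}{B + 3 \left(- 4 B - 5\right)^{3}} = -6 + 3 \frac{-19 + B}{B + 3 \left(-5 - 4 B\right)^{3}} = -6 + \frac{3 \left(-19 + B\right)}{B + 3 \left(-5 - 4 B\right)^{3}}$)
$\frac{v{\left(-28 \right)}}{-460} = \frac{3 \frac{1}{-28 - 3 \left(5 + 4 \left(-28\right)\right)^{3}} \left(-19 - -28 + 6 \left(5 + 4 \left(-28\right)\right)^{3}\right)}{-460} = \frac{3 \left(-19 + 28 + 6 \left(5 - 112\right)^{3}\right)}{-28 - 3 \left(5 - 112\right)^{3}} \left(- \frac{1}{460}\right) = \frac{3 \left(-19 + 28 + 6 \left(-107\right)^{3}\right)}{-28 - 3 \left(-107\right)^{3}} \left(- \frac{1}{460}\right) = \frac{3 \left(-19 + 28 + 6 \left(-1225043\right)\right)}{-28 - -3675129} \left(- \frac{1}{460}\right) = \frac{3 \left(-19 + 28 - 7350258\right)}{-28 + 3675129} \left(- \frac{1}{460}\right) = 3 \cdot \frac{1}{3675101} \left(-7350249\right) \left(- \frac{1}{460}\right) = \left(- \frac{22050747}{3675101}\right) \left(- \frac{1}{460}\right) = \frac{22050747}{1690546460}$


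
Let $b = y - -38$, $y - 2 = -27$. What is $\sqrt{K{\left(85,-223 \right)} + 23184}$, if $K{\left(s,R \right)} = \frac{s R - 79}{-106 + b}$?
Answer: $\frac{\sqrt{210498}}{3} \approx 152.93$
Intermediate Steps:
$y = -25$ ($y = 2 - 27 = -25$)
$b = 13$ ($b = -25 - -38 = -25 + 38 = 13$)
$K{\left(s,R \right)} = \frac{79}{93} - \frac{R s}{93}$ ($K{\left(s,R \right)} = \frac{s R - 79}{-106 + 13} = \frac{R s - 79}{-93} = \left(-79 + R s\right) \left(- \frac{1}{93}\right) = \frac{79}{93} - \frac{R s}{93}$)
$\sqrt{K{\left(85,-223 \right)} + 23184} = \sqrt{\left(\frac{79}{93} - \left(- \frac{223}{93}\right) 85\right) + 23184} = \sqrt{\left(\frac{79}{93} + \frac{18955}{93}\right) + 23184} = \sqrt{\frac{614}{3} + 23184} = \sqrt{\frac{70166}{3}} = \frac{\sqrt{210498}}{3}$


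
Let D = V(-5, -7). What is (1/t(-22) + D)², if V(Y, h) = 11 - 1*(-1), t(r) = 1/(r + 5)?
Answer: 25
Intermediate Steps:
t(r) = 1/(5 + r)
V(Y, h) = 12 (V(Y, h) = 11 + 1 = 12)
D = 12
(1/t(-22) + D)² = (1/(1/(5 - 22)) + 12)² = (1/(1/(-17)) + 12)² = (1/(-1/17) + 12)² = (-17 + 12)² = (-5)² = 25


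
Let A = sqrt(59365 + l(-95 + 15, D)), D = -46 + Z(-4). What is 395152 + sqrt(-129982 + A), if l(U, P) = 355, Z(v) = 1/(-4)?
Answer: 395152 + sqrt(-129982 + 2*sqrt(14930)) ≈ 3.9515e+5 + 360.19*I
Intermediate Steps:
Z(v) = -1/4
D = -185/4 (D = -46 - 1/4 = -185/4 ≈ -46.250)
A = 2*sqrt(14930) (A = sqrt(59365 + 355) = sqrt(59720) = 2*sqrt(14930) ≈ 244.38)
395152 + sqrt(-129982 + A) = 395152 + sqrt(-129982 + 2*sqrt(14930))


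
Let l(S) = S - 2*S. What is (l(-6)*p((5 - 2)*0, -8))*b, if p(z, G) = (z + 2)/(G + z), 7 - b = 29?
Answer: 33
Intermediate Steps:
b = -22 (b = 7 - 1*29 = 7 - 29 = -22)
l(S) = -S (l(S) = S - 2*S = -S)
p(z, G) = (2 + z)/(G + z)
(l(-6)*p((5 - 2)*0, -8))*b = ((-1*(-6))*((2 + (5 - 2)*0)/(-8 + (5 - 2)*0)))*(-22) = (6*((2 + 3*0)/(-8 + 3*0)))*(-22) = (6*((2 + 0)/(-8 + 0)))*(-22) = (6*(2/(-8)))*(-22) = (6*(-1/8*2))*(-22) = (6*(-1/4))*(-22) = -3/2*(-22) = 33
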